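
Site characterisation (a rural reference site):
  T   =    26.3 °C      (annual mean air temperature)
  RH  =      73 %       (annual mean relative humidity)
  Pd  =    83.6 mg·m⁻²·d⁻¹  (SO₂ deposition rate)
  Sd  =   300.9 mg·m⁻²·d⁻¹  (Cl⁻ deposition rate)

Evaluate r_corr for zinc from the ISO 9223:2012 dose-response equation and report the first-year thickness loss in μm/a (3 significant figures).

zinc: f(T) = -0.071·(T−10) [T>10 °C] = -1.1573
  Pd branch = 0.0129·Pd^0.44·e^(0.046·RH+f) = 0.8168 μm/a
  Cl⁻ term: 0.0175·300.9^0.57·exp(0.008·73+0.085·26.3) = 7.59
  sum: 0.8168 + 7.59 → r_corr = 8.407 μm/a

r_corr = 8.41 μm/a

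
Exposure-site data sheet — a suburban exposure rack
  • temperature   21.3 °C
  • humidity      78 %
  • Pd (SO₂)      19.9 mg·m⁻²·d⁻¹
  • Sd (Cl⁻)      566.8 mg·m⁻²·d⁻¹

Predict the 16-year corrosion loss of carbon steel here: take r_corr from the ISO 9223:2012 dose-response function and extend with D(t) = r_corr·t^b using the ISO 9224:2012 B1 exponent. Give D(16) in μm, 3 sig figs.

carbon steel: f(T) = -0.054·(T−10) [T>10 °C] = -0.6102
  Pd branch = 1.77·Pd^0.52·e^(0.02·RH+f) = 21.67 μm/a
  Cl⁻ term: 0.102·566.8^0.62·exp(0.033·78+0.04·21.3) = 159.8
  r_corr = 21.67 + 159.8 = 181.5 μm/a
ISO 9224: D(t) = r_corr · t^b with b = 0.523 (carbon steel, B1)
  D(16) = 181.5 × 16^0.523 = 181.5 × 4.263 = 773.7 μm

D(16) = 774 μm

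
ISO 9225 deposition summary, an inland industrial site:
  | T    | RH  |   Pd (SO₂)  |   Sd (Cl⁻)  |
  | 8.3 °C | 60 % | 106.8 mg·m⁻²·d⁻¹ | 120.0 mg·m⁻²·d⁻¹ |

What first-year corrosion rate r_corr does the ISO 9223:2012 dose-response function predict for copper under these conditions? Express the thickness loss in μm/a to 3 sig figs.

copper: f(T) = +0.126·(T−10) [T≤10 °C] = -0.2142
  sulphur-dioxide contribution → 0.4967 μm/a
  chloride contribution → 0.4862 μm/a
  ⇒ r_corr(copper) = 0.9829 μm/a

r_corr = 0.983 μm/a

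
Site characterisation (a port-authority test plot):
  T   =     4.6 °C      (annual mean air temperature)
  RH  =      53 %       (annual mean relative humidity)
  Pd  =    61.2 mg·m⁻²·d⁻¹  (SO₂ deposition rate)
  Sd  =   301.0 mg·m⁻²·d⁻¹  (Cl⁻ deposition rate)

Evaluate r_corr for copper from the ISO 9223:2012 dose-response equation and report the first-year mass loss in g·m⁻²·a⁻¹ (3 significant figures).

copper: f(T) = +0.126·(T−10) [T≤10 °C] = -0.6804
  SO₂ term: 0.0053·61.2^0.26·exp(0.059·53-0.6804) = 0.1784
  Cl⁻ term: 0.01025·301.0^0.27·exp(0.036·53+0.049·4.6) = 0.4041
  r_corr = 0.1784 + 0.4041 = 0.5825 μm/a
Convert to mass loss: 0.5825 μm/a × 8.96 g/cm³ = 5.219 g·m⁻²·a⁻¹

r_corr = 5.22 g·m⁻²·a⁻¹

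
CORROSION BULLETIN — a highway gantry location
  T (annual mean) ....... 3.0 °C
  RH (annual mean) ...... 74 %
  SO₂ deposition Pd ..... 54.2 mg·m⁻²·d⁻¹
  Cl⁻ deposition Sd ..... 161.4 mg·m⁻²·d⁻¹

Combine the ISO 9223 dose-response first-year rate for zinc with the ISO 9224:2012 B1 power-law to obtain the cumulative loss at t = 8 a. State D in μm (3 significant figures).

D(8) = 13.4 μm

zinc: T≤10 °C ⇒ hinge +0.038·(3.0−10) = -0.2660
  Pd branch = 0.0129·Pd^0.44·e^(0.046·RH+f) = 1.723 μm/a
  Sd branch = 0.0175·Sd^0.57·e^(0.008·RH+0.085·T) = 0.7403 μm/a
  sum: 1.723 + 0.7403 → r_corr = 2.464 μm/a
Power-law: D(8) = r_corr · 8^0.813
  D(8) = 2.464 × 8^0.813 = 2.464 × 5.423 = 13.36 μm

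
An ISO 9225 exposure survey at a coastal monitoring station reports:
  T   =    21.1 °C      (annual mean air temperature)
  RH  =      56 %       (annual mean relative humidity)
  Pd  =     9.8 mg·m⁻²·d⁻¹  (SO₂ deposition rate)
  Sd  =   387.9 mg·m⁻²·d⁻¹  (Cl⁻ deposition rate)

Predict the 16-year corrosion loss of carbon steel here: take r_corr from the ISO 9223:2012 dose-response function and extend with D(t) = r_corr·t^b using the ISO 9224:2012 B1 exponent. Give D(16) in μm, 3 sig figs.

D(16) = 300 μm

carbon steel: T>10 °C ⇒ hinge -0.054·(21.1−10) = -0.5994
  sulphur-dioxide contribution → 9.761 μm/a
  chloride contribution → 60.64 μm/a
  ⇒ r_corr(carbon steel) = 70.4 μm/a
Power-law: D(16) = r_corr · 16^0.523
  D(16) = 70.4 × 16^0.523 = 70.4 × 4.263 = 300.1 μm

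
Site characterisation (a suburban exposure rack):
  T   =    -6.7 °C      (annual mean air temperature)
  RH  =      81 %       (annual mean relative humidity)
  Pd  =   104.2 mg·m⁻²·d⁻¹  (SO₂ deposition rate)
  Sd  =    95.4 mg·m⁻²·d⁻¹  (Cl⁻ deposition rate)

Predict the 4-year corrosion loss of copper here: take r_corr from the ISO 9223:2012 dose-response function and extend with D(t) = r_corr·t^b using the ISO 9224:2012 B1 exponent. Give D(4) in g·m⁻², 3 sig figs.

D(4) = 16.4 g·m⁻²

copper: f(T) = +0.126·(T−10) [T≤10 °C] = -2.1042
  sulphur-dioxide contribution → 0.2574 μm/a
  chloride contribution → 0.4667 μm/a
  ⇒ r_corr(copper) = 0.7241 μm/a
Long-term exponent b (ISO 9224 Table 2, B1) = 0.667
  D(4) = 0.7241 × 4^0.667 = 0.7241 × 2.521 = 1.825 μm
  Mass loss = 1.825 μm × 8.96 g/cm³ = 16.36 g·m⁻²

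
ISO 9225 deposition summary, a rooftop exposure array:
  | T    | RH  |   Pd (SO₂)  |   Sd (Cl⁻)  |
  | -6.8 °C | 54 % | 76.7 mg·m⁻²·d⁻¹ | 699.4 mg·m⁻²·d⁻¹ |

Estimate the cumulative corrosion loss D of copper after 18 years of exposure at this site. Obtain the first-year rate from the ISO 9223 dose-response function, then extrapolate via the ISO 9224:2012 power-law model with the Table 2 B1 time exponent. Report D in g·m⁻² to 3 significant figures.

D(18) = 21.5 g·m⁻²

copper: T≤10 °C ⇒ hinge +0.126·(-6.8−10) = -2.1168
  SO₂ term: 0.0053·76.7^0.26·exp(0.059·54-2.1168) = 0.04772
  Cl⁻ term: 0.01025·699.4^0.27·exp(0.036·54+0.049·-6.8) = 0.3009
  r_corr = 0.04772 + 0.3009 = 0.3486 μm/a
ISO 9224: D(t) = r_corr · t^b with b = 0.667 (copper, B1)
  D(18) = 0.3486 × 18^0.667 = 0.3486 × 6.875 = 2.396 μm
  Mass loss = 2.396 μm × 8.96 g/cm³ = 21.47 g·m⁻²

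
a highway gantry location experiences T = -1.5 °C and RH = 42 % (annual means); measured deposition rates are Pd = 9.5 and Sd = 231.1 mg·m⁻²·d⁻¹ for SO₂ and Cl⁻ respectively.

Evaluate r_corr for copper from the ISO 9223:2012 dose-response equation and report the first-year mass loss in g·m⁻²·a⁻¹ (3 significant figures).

r_corr = 1.92 g·m⁻²·a⁻¹

copper: temperature factor f = +0.126·(-11.5) = -1.4490
  SO₂ term: 0.0053·9.5^0.26·exp(0.059·42-1.4490) = 0.02663
  Cl⁻ term: 0.01025·231.1^0.27·exp(0.036·42+0.049·-1.5) = 0.1878
  r_corr = 0.02663 + 0.1878 = 0.2144 μm/a
Convert to mass loss: 0.2144 μm/a × 8.96 g/cm³ = 1.921 g·m⁻²·a⁻¹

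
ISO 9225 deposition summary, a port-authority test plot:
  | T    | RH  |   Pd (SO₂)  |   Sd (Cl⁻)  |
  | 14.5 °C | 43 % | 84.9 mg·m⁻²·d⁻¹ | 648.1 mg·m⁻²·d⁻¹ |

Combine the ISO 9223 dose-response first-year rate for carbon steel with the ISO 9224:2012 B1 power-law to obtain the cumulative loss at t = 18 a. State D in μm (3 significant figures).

carbon steel: T>10 °C ⇒ hinge -0.054·(14.5−10) = -0.2430
  Pd branch = 1.77·Pd^0.52·e^(0.02·RH+f) = 33.03 μm/a
  Cl⁻ term: 0.102·648.1^0.62·exp(0.033·43+0.04·14.5) = 41.68
  sum: 33.03 + 41.68 → r_corr = 74.72 μm/a
ISO 9224: D(t) = r_corr · t^b with b = 0.523 (carbon steel, B1)
  D(18) = 74.72 × 18^0.523 = 74.72 × 4.534 = 338.8 μm

D(18) = 339 μm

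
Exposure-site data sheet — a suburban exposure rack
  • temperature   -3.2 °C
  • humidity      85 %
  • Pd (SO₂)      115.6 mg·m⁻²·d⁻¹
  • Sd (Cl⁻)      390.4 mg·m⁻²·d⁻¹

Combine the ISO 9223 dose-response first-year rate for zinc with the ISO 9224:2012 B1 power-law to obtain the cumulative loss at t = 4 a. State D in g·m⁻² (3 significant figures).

D(4) = 86.9 g·m⁻²

zinc: T≤10 °C ⇒ hinge +0.038·(-3.2−10) = -0.5016
  sulphur-dioxide contribution → 3.152 μm/a
  chloride contribution → 0.7896 μm/a
  ⇒ r_corr(zinc) = 3.941 μm/a
Long-term exponent b (ISO 9224 Table 2, B1) = 0.813
  D(4) = 3.941 × 4^0.813 = 3.941 × 3.087 = 12.16 μm
  Mass loss = 12.16 μm × 7.14 g/cm³ = 86.86 g·m⁻²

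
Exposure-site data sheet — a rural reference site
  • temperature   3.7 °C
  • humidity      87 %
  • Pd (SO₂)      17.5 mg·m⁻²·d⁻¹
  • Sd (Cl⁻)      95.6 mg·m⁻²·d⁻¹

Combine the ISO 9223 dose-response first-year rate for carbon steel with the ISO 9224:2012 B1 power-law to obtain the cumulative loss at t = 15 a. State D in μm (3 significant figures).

carbon steel: temperature factor f = +0.150·(-6.3) = -0.9450
  SO₂ term: 1.77·17.5^0.52·exp(0.02·87-0.9450) = 17.36
  Sd branch = 0.102·Sd^0.62·e^(0.033·RH+0.04·T) = 35.29 μm/a
  sum: 17.36 + 35.29 → r_corr = 52.65 μm/a
Long-term exponent b (ISO 9224 Table 2, B1) = 0.523
  D(15) = 52.65 × 15^0.523 = 52.65 × 4.122 = 217 μm

D(15) = 217 μm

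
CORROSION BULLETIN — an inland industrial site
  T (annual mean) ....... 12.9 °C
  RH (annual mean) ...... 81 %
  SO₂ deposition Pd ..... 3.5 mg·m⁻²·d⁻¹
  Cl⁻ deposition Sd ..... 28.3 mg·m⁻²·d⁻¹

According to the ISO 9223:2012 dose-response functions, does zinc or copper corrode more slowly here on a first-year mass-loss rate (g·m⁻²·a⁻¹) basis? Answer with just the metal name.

zinc: T>10 °C ⇒ hinge -0.071·(12.9−10) = -0.2059
  sulphur-dioxide contribution → 0.7564 μm/a
  chloride contribution → 0.6733 μm/a
  ⇒ r_corr(zinc) = 1.43 μm/a
  mass loss = 1.43 μm/a × 7.14 g/cm³ = 10.21 g·m⁻²·a⁻¹
copper: T>10 °C ⇒ hinge -0.080·(12.9−10) = -0.2320
  sulphur-dioxide contribution → 0.6926 μm/a
  chloride contribution → 0.8783 μm/a
  ⇒ r_corr(copper) = 1.571 μm/a
  mass loss = 1.571 μm/a × 8.96 g/cm³ = 14.07 g·m⁻²·a⁻¹
Ordering by g·m⁻²·a⁻¹: copper (14.1) > zinc (10.2)

zinc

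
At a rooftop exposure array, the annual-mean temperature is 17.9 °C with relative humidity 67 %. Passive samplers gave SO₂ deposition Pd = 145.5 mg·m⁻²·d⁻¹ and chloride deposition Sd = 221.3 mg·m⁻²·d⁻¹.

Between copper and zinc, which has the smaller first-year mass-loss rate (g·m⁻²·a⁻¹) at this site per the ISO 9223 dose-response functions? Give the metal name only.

copper

copper: temperature factor f = -0.080·(7.9) = -0.6320
  sulphur-dioxide contribution → 0.5357 μm/a
  chloride contribution → 1.181 μm/a
  total first-year rate 1.717 μm/a
  mass loss = 1.717 μm/a × 8.96 g/cm³ = 15.38 g·m⁻²·a⁻¹
zinc: temperature factor f = -0.071·(7.9) = -0.5609
  sulphur-dioxide contribution → 1.436 μm/a
  chloride contribution → 2.973 μm/a
  total first-year rate 4.409 μm/a
  mass loss = 4.409 μm/a × 7.14 g/cm³ = 31.48 g·m⁻²·a⁻¹
Ordering by g·m⁻²·a⁻¹: zinc (31.5) > copper (15.4)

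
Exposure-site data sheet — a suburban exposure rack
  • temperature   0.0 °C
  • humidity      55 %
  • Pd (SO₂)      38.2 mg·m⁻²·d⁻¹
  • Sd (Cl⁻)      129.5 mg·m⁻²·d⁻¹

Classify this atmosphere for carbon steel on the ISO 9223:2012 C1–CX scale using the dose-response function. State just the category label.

C2

carbon steel: T≤10 °C ⇒ hinge +0.150·(0.0−10) = -1.5000
  SO₂ term: 1.77·38.2^0.52·exp(0.02·55-1.5000) = 7.887
  Sd branch = 0.102·Sd^0.62·e^(0.033·RH+0.04·T) = 12.78 μm/a
  r_corr = 7.887 + 12.78 = 20.66 μm/a
20.7 μm/a falls in (1.3, 25] for carbon steel → category C2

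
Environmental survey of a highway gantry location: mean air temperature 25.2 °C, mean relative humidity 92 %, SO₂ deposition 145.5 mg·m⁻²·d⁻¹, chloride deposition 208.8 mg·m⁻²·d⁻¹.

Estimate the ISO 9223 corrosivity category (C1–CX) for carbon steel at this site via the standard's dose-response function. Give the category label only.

carbon steel: T>10 °C ⇒ hinge -0.054·(25.2−10) = -0.8208
  SO₂ term: 1.77·145.5^0.52·exp(0.02·92-0.8208) = 65.36
  Sd branch = 0.102·Sd^0.62·e^(0.033·RH+0.04·T) = 159.6 μm/a
  sum: 65.36 + 159.6 → r_corr = 225 μm/a
ISO 9223 Table 2 (carbon steel): 200 < 225 ≤ 700 μm/a ⇒ CX

CX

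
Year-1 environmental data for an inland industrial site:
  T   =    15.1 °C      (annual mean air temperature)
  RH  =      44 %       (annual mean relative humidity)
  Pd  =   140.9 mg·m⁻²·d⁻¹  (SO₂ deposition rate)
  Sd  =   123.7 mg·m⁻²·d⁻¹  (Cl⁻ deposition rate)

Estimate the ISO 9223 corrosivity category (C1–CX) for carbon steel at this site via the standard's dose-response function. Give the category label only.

carbon steel: f(T) = -0.054·(T−10) [T>10 °C] = -0.2754
  Pd branch = 1.77·Pd^0.52·e^(0.02·RH+f) = 42.46 μm/a
  Sd branch = 0.102·Sd^0.62·e^(0.033·RH+0.04·T) = 15.8 μm/a
  sum: 42.46 + 15.8 → r_corr = 58.26 μm/a
58.3 μm/a falls in (50, 80] for carbon steel → category C4

C4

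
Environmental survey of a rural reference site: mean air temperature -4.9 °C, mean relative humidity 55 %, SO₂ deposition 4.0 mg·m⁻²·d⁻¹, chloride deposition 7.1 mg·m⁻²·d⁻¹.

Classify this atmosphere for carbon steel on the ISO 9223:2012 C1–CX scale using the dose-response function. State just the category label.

C2

carbon steel: f(T) = +0.150·(T−10) [T≤10 °C] = -2.2350
  sulphur-dioxide contribution → 1.17 μm/a
  chloride contribution → 1.736 μm/a
  total first-year rate 2.906 μm/a
ISO 9223 Table 2 (carbon steel): 1.3 < 2.91 ≤ 25 μm/a ⇒ C2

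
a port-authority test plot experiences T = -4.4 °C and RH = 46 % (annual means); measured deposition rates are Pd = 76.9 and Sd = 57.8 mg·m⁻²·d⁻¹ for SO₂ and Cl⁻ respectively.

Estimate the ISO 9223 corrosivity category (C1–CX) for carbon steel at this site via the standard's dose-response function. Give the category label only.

C2

carbon steel: f(T) = +0.150·(T−10) [T≤10 °C] = -2.1600
  Pd branch = 1.77·Pd^0.52·e^(0.02·RH+f) = 4.899 μm/a
  Sd branch = 0.102·Sd^0.62·e^(0.033·RH+0.04·T) = 4.829 μm/a
  r_corr = 4.899 + 4.829 = 9.728 μm/a
Category bounds: 1.3…25 μm/a bracket r_corr ⇒ C2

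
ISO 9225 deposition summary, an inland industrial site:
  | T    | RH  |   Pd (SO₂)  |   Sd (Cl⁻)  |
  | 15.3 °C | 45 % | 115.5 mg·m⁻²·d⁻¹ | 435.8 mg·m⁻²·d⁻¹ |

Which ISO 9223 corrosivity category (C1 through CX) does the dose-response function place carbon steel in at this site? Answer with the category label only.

C4

carbon steel: f(T) = -0.054·(T−10) [T>10 °C] = -0.2862
  SO₂ term: 1.77·115.5^0.52·exp(0.02·45-0.2862) = 38.64
  Sd branch = 0.102·Sd^0.62·e^(0.033·RH+0.04·T) = 35.95 μm/a
  sum: 38.64 + 35.95 → r_corr = 74.59 μm/a
Category bounds: 50…80 μm/a bracket r_corr ⇒ C4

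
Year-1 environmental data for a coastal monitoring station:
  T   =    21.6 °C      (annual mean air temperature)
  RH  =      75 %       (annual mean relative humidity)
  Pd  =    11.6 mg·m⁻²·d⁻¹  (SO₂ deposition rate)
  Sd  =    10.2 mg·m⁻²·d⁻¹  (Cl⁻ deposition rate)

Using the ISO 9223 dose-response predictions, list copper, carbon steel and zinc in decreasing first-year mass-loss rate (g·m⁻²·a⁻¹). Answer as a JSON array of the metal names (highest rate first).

copper: temperature factor f = -0.080·(11.6) = -0.9280
  SO₂ term: 0.0053·11.6^0.26·exp(0.059·75-0.9280) = 0.331
  Cl⁻ term: 0.01025·10.2^0.27·exp(0.036·75+0.049·21.6) = 0.8228
  sum: 0.331 + 0.8228 → r_corr = 1.154 μm/a
  mass loss = 1.154 μm/a × 8.96 g/cm³ = 10.34 g·m⁻²·a⁻¹
carbon steel: temperature factor f = -0.054·(11.6) = -0.6264
  SO₂ term: 1.77·11.6^0.52·exp(0.02·75-0.6264) = 15.17
  Cl⁻ term: 0.102·10.2^0.62·exp(0.033·75+0.04·21.6) = 12.14
  r_corr = 15.17 + 12.14 = 27.3 μm/a
  mass loss = 27.3 μm/a × 7.85 g/cm³ = 214.3 g·m⁻²·a⁻¹
zinc: f(T) = -0.071·(T−10) [T>10 °C] = -0.8236
  Pd branch = 0.0129·Pd^0.44·e^(0.046·RH+f) = 0.5243 μm/a
  Cl⁻ term: 0.0175·10.2^0.57·exp(0.008·75+0.085·21.6) = 0.7514
  r_corr = 0.5243 + 0.7514 = 1.276 μm/a
  mass loss = 1.276 μm/a × 7.14 g/cm³ = 9.109 g·m⁻²·a⁻¹
Ordering by g·m⁻²·a⁻¹: carbon steel (214) > copper (10.3) > zinc (9.11)

["carbon steel", "copper", "zinc"]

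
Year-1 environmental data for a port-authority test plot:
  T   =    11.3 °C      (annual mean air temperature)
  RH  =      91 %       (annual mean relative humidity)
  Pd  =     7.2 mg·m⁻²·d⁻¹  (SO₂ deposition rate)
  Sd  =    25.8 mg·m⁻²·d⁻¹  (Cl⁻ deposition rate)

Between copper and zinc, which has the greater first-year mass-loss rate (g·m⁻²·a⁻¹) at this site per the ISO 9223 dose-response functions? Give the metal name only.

copper: f(T) = -0.080·(T−10) [T>10 °C] = -0.1040
  sulphur-dioxide contribution → 1.713 μm/a
  chloride contribution → 1.135 μm/a
  ⇒ r_corr(copper) = 2.848 μm/a
  mass loss = 2.848 μm/a × 8.96 g/cm³ = 25.52 g·m⁻²·a⁻¹
zinc: temperature factor f = -0.071·(1.3) = -0.0923
  sulphur-dioxide contribution → 1.844 μm/a
  chloride contribution → 0.6039 μm/a
  total first-year rate 2.448 μm/a
  mass loss = 2.448 μm/a × 7.14 g/cm³ = 17.48 g·m⁻²·a⁻¹
Ordering by g·m⁻²·a⁻¹: copper (25.5) > zinc (17.5)

copper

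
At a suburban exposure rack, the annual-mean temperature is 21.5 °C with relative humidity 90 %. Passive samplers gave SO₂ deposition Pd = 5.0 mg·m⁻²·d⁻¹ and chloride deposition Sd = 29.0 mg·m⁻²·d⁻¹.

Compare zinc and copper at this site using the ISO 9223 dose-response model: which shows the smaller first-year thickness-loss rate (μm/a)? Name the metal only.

zinc: T>10 °C ⇒ hinge -0.071·(21.5−10) = -0.8165
  sulphur-dioxide contribution → 0.727 μm/a
  chloride contribution → 1.524 μm/a
  ⇒ r_corr(zinc) = 2.251 μm/a
copper: temperature factor f = -0.080·(11.5) = -0.9200
  sulphur-dioxide contribution → 0.6495 μm/a
  chloride contribution → 1.863 μm/a
  total first-year rate 2.512 μm/a
Ordering by μm/a: copper (2.51) > zinc (2.25)

zinc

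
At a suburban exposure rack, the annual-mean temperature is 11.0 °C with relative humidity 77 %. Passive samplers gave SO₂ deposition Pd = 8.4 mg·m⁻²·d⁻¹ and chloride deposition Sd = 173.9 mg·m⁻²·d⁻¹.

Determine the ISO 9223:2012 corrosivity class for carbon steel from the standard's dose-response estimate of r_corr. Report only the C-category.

carbon steel: T>10 °C ⇒ hinge -0.054·(11.0−10) = -0.0540
  sulphur-dioxide contribution → 23.66 μm/a
  chloride contribution → 49.23 μm/a
  ⇒ r_corr(carbon steel) = 72.89 μm/a
Category bounds: 50…80 μm/a bracket r_corr ⇒ C4

C4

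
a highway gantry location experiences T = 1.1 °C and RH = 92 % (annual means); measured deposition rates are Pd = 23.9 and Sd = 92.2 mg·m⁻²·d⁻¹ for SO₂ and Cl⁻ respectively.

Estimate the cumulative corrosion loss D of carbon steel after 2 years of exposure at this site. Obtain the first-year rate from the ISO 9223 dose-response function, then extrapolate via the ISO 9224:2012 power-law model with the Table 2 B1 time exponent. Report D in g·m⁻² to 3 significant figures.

D(2) = 586 g·m⁻²

carbon steel: T≤10 °C ⇒ hinge +0.150·(1.1−10) = -1.3350
  sulphur-dioxide contribution → 15.28 μm/a
  chloride contribution → 36.67 μm/a
  ⇒ r_corr(carbon steel) = 51.95 μm/a
Power-law: D(2) = r_corr · 2^0.523
  D(2) = 51.95 × 2^0.523 = 51.95 × 1.437 = 74.65 μm
  Mass loss = 74.65 μm × 7.85 g/cm³ = 586 g·m⁻²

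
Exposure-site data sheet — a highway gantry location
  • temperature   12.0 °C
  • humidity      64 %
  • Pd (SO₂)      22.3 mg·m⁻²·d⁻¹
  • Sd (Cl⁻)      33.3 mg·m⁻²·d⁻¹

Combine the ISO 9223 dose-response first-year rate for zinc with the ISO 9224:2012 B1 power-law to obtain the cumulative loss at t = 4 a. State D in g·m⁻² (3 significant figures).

D(4) = 31.5 g·m⁻²

zinc: temperature factor f = -0.071·(2.0) = -0.1420
  sulphur-dioxide contribution → 0.8332 μm/a
  chloride contribution → 0.5973 μm/a
  ⇒ r_corr(zinc) = 1.43 μm/a
ISO 9224: D(t) = r_corr · t^b with b = 0.813 (zinc, B1)
  D(4) = 1.43 × 4^0.813 = 1.43 × 3.087 = 4.415 μm
  Mass loss = 4.415 μm × 7.14 g/cm³ = 31.52 g·m⁻²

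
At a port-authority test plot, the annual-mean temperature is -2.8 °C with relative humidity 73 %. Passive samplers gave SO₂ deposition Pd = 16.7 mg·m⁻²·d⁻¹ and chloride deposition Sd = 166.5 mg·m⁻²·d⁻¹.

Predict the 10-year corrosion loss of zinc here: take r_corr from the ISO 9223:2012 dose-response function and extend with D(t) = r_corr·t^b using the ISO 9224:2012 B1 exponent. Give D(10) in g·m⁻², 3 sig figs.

D(10) = 57.7 g·m⁻²

zinc: T≤10 °C ⇒ hinge +0.038·(-2.8−10) = -0.4864
  Pd branch = 0.0129·Pd^0.44·e^(0.046·RH+f) = 0.7865 μm/a
  Cl⁻ term: 0.0175·166.5^0.57·exp(0.008·73+0.085·-2.8) = 0.4566
  r_corr = 0.7865 + 0.4566 = 1.243 μm/a
ISO 9224: D(t) = r_corr · t^b with b = 0.813 (zinc, B1)
  D(10) = 1.243 × 10^0.813 = 1.243 × 6.501 = 8.082 μm
  Mass loss = 8.082 μm × 7.14 g/cm³ = 57.7 g·m⁻²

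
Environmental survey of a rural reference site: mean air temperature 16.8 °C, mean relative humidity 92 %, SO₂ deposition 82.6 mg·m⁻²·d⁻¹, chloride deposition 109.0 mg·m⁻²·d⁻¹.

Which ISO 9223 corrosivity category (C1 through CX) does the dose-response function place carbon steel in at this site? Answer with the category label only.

carbon steel: f(T) = -0.054·(T−10) [T>10 °C] = -0.3672
  Pd branch = 1.77·Pd^0.52·e^(0.02·RH+f) = 76.64 μm/a
  Sd branch = 0.102·Sd^0.62·e^(0.033·RH+0.04·T) = 76.24 μm/a
  sum: 76.64 + 76.24 → r_corr = 152.9 μm/a
Category bounds: 80…200 μm/a bracket r_corr ⇒ C5

C5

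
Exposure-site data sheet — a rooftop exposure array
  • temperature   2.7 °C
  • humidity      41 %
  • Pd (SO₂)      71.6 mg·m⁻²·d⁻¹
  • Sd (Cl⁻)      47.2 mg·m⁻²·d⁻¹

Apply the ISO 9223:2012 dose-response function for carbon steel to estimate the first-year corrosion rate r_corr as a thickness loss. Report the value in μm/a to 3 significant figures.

r_corr = 17.2 μm/a

carbon steel: temperature factor f = +0.150·(-7.3) = -1.0950
  Pd branch = 1.77·Pd^0.52·e^(0.02·RH+f) = 12.39 μm/a
  Cl⁻ term: 0.102·47.2^0.62·exp(0.033·41+0.04·2.7) = 4.797
  r_corr = 12.39 + 4.797 = 17.19 μm/a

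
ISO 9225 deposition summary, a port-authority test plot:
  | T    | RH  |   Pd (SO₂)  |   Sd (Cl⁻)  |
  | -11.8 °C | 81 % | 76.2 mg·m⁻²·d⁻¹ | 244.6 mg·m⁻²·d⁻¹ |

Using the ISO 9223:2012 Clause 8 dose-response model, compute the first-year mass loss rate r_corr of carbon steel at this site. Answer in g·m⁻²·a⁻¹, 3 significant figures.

r_corr = 244 g·m⁻²·a⁻¹

carbon steel: f(T) = +0.150·(T−10) [T≤10 °C] = -3.2700
  SO₂ term: 1.77·76.2^0.52·exp(0.02·81-3.2700) = 3.236
  Sd branch = 0.102·Sd^0.62·e^(0.033·RH+0.04·T) = 27.88 μm/a
  r_corr = 3.236 + 27.88 = 31.12 μm/a
Convert to mass loss: 31.12 μm/a × 7.85 g/cm³ = 244.3 g·m⁻²·a⁻¹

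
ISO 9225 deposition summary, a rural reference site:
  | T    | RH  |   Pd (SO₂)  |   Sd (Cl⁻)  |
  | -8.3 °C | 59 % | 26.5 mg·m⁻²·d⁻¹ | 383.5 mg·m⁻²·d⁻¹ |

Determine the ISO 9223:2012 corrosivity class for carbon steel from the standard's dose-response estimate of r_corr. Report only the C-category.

C2

carbon steel: f(T) = +0.150·(T−10) [T≤10 °C] = -2.7450
  SO₂ term: 1.77·26.5^0.52·exp(0.02·59-2.7450) = 2.034
  Sd branch = 0.102·Sd^0.62·e^(0.033·RH+0.04·T) = 20.51 μm/a
  sum: 2.034 + 20.51 → r_corr = 22.54 μm/a
22.5 μm/a falls in (1.3, 25] for carbon steel → category C2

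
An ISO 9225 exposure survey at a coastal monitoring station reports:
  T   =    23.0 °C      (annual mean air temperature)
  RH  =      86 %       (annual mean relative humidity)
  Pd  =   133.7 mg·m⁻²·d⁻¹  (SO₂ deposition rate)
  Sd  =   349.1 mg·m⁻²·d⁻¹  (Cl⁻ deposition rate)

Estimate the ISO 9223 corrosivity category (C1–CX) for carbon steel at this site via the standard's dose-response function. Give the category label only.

CX

carbon steel: T>10 °C ⇒ hinge -0.054·(23.0−10) = -0.7020
  sulphur-dioxide contribution → 62.47 μm/a
  chloride contribution → 164.9 μm/a
  ⇒ r_corr(carbon steel) = 227.4 μm/a
ISO 9223 Table 2 (carbon steel): 200 < 227 ≤ 700 μm/a ⇒ CX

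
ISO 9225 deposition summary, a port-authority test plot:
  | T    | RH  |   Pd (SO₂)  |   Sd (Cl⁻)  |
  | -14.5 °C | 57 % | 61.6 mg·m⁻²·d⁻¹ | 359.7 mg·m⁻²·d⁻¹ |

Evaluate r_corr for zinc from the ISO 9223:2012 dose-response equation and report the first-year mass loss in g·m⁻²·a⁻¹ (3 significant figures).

zinc: T≤10 °C ⇒ hinge +0.038·(-14.5−10) = -0.9310
  Pd branch = 0.0129·Pd^0.44·e^(0.046·RH+f) = 0.4289 μm/a
  Cl⁻ term: 0.0175·359.7^0.57·exp(0.008·57+0.085·-14.5) = 0.2305
  sum: 0.4289 + 0.2305 → r_corr = 0.6595 μm/a
Convert to mass loss: 0.6595 μm/a × 7.14 g/cm³ = 4.708 g·m⁻²·a⁻¹

r_corr = 4.71 g·m⁻²·a⁻¹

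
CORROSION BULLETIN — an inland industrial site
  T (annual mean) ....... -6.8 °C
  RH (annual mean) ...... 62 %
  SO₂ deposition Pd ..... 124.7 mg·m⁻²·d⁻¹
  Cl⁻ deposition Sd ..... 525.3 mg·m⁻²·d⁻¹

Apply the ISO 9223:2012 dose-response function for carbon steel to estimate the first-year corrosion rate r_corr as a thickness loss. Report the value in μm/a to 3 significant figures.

carbon steel: T≤10 °C ⇒ hinge +0.150·(-6.8−10) = -2.5200
  sulphur-dioxide contribution → 6.052 μm/a
  chloride contribution → 29.22 μm/a
  ⇒ r_corr(carbon steel) = 35.27 μm/a

r_corr = 35.3 μm/a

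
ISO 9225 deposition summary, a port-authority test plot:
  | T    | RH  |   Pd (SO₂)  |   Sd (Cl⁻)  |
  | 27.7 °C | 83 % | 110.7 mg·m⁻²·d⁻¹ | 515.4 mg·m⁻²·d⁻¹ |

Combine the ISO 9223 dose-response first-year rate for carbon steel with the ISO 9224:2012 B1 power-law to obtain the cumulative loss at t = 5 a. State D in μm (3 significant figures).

D(5) = 629 μm

carbon steel: T>10 °C ⇒ hinge -0.054·(27.7−10) = -0.9558
  Pd branch = 1.77·Pd^0.52·e^(0.02·RH+f) = 41.38 μm/a
  Cl⁻ term: 0.102·515.4^0.62·exp(0.033·83+0.04·27.7) = 229.5
  sum: 41.38 + 229.5 → r_corr = 270.9 μm/a
Power-law: D(5) = r_corr · 5^0.523
  D(5) = 270.9 × 5^0.523 = 270.9 × 2.32 = 628.6 μm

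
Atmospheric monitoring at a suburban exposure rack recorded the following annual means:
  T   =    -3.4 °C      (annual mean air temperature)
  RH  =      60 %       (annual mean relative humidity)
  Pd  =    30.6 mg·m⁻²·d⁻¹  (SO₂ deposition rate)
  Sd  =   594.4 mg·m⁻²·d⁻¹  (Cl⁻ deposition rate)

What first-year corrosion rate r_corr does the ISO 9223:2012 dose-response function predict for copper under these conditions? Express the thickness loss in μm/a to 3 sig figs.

r_corr = 0.504 μm/a

copper: T≤10 °C ⇒ hinge +0.126·(-3.4−10) = -1.6884
  Pd branch = 0.0053·Pd^0.26·e^(0.059·RH+f) = 0.08217 μm/a
  Cl⁻ term: 0.01025·594.4^0.27·exp(0.036·60+0.049·-3.4) = 0.4221
  sum: 0.08217 + 0.4221 → r_corr = 0.5043 μm/a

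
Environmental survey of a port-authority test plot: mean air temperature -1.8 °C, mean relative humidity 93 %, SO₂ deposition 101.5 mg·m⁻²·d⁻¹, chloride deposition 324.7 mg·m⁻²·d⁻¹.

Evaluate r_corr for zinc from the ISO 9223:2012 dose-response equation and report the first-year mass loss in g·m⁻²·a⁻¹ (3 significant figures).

zinc: f(T) = +0.038·(T−10) [T≤10 °C] = -0.4484
  sulphur-dioxide contribution → 4.535 μm/a
  chloride contribution → 0.8536 μm/a
  ⇒ r_corr(zinc) = 5.389 μm/a
Convert to mass loss: 5.389 μm/a × 7.14 g/cm³ = 38.48 g·m⁻²·a⁻¹

r_corr = 38.5 g·m⁻²·a⁻¹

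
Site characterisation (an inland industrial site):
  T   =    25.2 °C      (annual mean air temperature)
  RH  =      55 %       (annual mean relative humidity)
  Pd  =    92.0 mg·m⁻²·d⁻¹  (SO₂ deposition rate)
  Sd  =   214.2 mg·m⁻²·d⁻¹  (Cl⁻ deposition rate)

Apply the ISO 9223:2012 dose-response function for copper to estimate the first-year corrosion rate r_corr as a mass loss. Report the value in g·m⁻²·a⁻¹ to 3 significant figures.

r_corr = 10.9 g·m⁻²·a⁻¹

copper: T>10 °C ⇒ hinge -0.080·(25.2−10) = -1.2160
  SO₂ term: 0.0053·92.0^0.26·exp(0.059·55-1.2160) = 0.1306
  Cl⁻ term: 0.01025·214.2^0.27·exp(0.036·55+0.049·25.2) = 1.087
  sum: 0.1306 + 1.087 → r_corr = 1.218 μm/a
Convert to mass loss: 1.218 μm/a × 8.96 g/cm³ = 10.91 g·m⁻²·a⁻¹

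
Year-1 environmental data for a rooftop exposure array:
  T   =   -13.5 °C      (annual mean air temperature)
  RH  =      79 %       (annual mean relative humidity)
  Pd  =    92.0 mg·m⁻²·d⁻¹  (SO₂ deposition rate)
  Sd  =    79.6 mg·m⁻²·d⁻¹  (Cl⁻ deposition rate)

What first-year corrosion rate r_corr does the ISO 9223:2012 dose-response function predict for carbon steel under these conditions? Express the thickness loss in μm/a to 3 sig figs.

r_corr = 14.8 μm/a

carbon steel: temperature factor f = +0.150·(-23.5) = -3.5250
  Pd branch = 1.77·Pd^0.52·e^(0.02·RH+f) = 2.657 μm/a
  Cl⁻ term: 0.102·79.6^0.62·exp(0.033·79+0.04·-13.5) = 12.16
  r_corr = 2.657 + 12.16 = 14.82 μm/a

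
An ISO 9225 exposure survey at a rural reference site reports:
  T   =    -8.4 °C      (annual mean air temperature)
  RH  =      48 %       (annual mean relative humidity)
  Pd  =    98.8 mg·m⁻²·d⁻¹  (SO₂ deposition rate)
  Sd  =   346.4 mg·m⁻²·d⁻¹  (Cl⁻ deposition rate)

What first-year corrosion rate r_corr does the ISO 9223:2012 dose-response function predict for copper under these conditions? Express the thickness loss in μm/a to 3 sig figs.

copper: T≤10 °C ⇒ hinge +0.126·(-8.4−10) = -2.3184
  Pd branch = 0.0053·Pd^0.26·e^(0.059·RH+f) = 0.02924 μm/a
  Sd branch = 0.01025·Sd^0.27·e^(0.036·RH+0.049·T) = 0.1854 μm/a
  r_corr = 0.02924 + 0.1854 = 0.2146 μm/a

r_corr = 0.215 μm/a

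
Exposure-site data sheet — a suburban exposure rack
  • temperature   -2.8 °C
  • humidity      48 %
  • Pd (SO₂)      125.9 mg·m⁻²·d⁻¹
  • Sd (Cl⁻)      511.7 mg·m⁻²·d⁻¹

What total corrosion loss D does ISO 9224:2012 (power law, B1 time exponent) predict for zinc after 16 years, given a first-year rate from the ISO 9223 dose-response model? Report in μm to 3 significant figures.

zinc: f(T) = +0.038·(T−10) [T≤10 °C] = -0.4864
  sulphur-dioxide contribution → 0.6057 μm/a
  chloride contribution → 0.7089 μm/a
  total first-year rate 1.315 μm/a
Long-term exponent b (ISO 9224 Table 2, B1) = 0.813
  D(16) = 1.315 × 16^0.813 = 1.315 × 9.527 = 12.52 μm

D(16) = 12.5 μm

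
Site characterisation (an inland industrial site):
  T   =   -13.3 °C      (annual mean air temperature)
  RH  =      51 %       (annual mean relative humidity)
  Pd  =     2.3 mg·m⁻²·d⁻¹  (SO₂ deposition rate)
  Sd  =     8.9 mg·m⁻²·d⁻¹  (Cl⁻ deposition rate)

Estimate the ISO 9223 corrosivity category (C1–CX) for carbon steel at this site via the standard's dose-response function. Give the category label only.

C2

carbon steel: T≤10 °C ⇒ hinge +0.150·(-13.3−10) = -3.4950
  Pd branch = 1.77·Pd^0.52·e^(0.02·RH+f) = 0.2297 μm/a
  Sd branch = 0.102·Sd^0.62·e^(0.033·RH+0.04·T) = 1.251 μm/a
  sum: 0.2297 + 1.251 → r_corr = 1.48 μm/a
1.48 μm/a falls in (1.3, 25] for carbon steel → category C2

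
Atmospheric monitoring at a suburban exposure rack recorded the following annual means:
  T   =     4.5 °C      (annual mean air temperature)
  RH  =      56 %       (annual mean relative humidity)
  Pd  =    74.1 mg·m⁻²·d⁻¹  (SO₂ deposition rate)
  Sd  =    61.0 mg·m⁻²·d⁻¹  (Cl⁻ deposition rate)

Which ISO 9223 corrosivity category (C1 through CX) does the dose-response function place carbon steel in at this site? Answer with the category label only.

C3

carbon steel: f(T) = +0.150·(T−10) [T≤10 °C] = -0.8250
  sulphur-dioxide contribution → 22.3 μm/a
  chloride contribution → 9.914 μm/a
  ⇒ r_corr(carbon steel) = 32.22 μm/a
ISO 9223 Table 2 (carbon steel): 25 < 32.2 ≤ 50 μm/a ⇒ C3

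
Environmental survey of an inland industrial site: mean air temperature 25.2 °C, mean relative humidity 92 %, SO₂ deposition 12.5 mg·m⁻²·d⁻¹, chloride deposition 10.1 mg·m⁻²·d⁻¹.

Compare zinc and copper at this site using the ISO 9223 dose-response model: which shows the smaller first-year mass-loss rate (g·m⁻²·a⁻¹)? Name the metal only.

zinc: temperature factor f = -0.071·(15.2) = -1.0792
  SO₂ term: 0.0129·12.5^0.44·exp(0.046·92-1.0792) = 0.9172
  Sd branch = 0.0175·Sd^0.57·e^(0.008·RH+0.085·T) = 1.163 μm/a
  r_corr = 0.9172 + 1.163 = 2.08 μm/a
  mass loss = 2.08 μm/a × 7.14 g/cm³ = 14.85 g·m⁻²·a⁻¹
copper: temperature factor f = -0.080·(15.2) = -1.2160
  Pd branch = 0.0053·Pd^0.26·e^(0.059·RH+f) = 0.6898 μm/a
  Sd branch = 0.01025·Sd^0.27·e^(0.036·RH+0.049·T) = 1.805 μm/a
  sum: 0.6898 + 1.805 → r_corr = 2.495 μm/a
  mass loss = 2.495 μm/a × 8.96 g/cm³ = 22.36 g·m⁻²·a⁻¹
Ordering by g·m⁻²·a⁻¹: copper (22.4) > zinc (14.8)

zinc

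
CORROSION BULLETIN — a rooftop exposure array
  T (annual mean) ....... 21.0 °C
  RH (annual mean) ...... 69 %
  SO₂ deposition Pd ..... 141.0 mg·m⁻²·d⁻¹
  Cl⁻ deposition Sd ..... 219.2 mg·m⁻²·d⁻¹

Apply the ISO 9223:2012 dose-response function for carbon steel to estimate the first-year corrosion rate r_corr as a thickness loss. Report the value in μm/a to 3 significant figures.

r_corr = 116 μm/a

carbon steel: f(T) = -0.054·(T−10) [T>10 °C] = -0.5940
  SO₂ term: 1.77·141.0^0.52·exp(0.02·69-0.5940) = 50.92
  Cl⁻ term: 0.102·219.2^0.62·exp(0.033·69+0.04·21.0) = 65.11
  r_corr = 50.92 + 65.11 = 116 μm/a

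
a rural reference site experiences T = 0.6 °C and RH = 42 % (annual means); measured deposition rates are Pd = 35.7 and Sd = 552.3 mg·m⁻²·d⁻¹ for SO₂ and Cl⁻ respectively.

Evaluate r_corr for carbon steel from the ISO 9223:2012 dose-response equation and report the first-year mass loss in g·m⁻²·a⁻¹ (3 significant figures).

r_corr = 215 g·m⁻²·a⁻¹

carbon steel: T≤10 °C ⇒ hinge +0.150·(0.6−10) = -1.4100
  SO₂ term: 1.77·35.7^0.52·exp(0.02·42-1.4100) = 6.424
  Cl⁻ term: 0.102·552.3^0.62·exp(0.033·42+0.04·0.6) = 20.95
  sum: 6.424 + 20.95 → r_corr = 27.37 μm/a
Convert to mass loss: 27.37 μm/a × 7.85 g/cm³ = 214.9 g·m⁻²·a⁻¹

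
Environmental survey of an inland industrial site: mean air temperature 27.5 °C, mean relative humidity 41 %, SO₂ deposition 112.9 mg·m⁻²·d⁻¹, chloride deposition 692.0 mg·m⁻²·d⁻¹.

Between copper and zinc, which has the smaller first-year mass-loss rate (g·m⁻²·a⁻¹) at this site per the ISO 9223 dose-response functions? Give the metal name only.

copper: f(T) = -0.080·(T−10) [T>10 °C] = -1.4000
  Pd branch = 0.0053·Pd^0.26·e^(0.059·RH+f) = 0.05018 μm/a
  Cl⁻ term: 0.01025·692.0^0.27·exp(0.036·41+0.049·27.5) = 1.009
  r_corr = 0.05018 + 1.009 = 1.059 μm/a
  mass loss = 1.059 μm/a × 8.96 g/cm³ = 9.488 g·m⁻²·a⁻¹
zinc: temperature factor f = -0.071·(17.5) = -1.2425
  Pd branch = 0.0129·Pd^0.44·e^(0.046·RH+f) = 0.1964 μm/a
  Cl⁻ term: 0.0175·692.0^0.57·exp(0.008·41+0.085·27.5) = 10.46
  r_corr = 0.1964 + 10.46 = 10.66 μm/a
  mass loss = 10.66 μm/a × 7.14 g/cm³ = 76.08 g·m⁻²·a⁻¹
Ordering by g·m⁻²·a⁻¹: zinc (76.1) > copper (9.49)

copper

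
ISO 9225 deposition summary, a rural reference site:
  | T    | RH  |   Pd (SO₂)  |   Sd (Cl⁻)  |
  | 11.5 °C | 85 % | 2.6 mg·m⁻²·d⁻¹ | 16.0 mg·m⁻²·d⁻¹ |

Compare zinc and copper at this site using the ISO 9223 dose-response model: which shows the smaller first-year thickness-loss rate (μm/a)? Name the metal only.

zinc: temperature factor f = -0.071·(1.5) = -0.1065
  SO₂ term: 0.0129·2.6^0.44·exp(0.046·85-0.1065) = 0.8811
  Sd branch = 0.0175·Sd^0.57·e^(0.008·RH+0.085·T) = 0.4459 μm/a
  sum: 0.8811 + 0.4459 → r_corr = 1.327 μm/a
copper: f(T) = -0.080·(T−10) [T>10 °C] = -0.1200
  SO₂ term: 0.0053·2.6^0.26·exp(0.059·85-0.1200) = 0.9079
  Sd branch = 0.01025·Sd^0.27·e^(0.036·RH+0.049·T) = 0.8119 μm/a
  sum: 0.9079 + 0.8119 → r_corr = 1.72 μm/a
Ordering by μm/a: copper (1.72) > zinc (1.33)

zinc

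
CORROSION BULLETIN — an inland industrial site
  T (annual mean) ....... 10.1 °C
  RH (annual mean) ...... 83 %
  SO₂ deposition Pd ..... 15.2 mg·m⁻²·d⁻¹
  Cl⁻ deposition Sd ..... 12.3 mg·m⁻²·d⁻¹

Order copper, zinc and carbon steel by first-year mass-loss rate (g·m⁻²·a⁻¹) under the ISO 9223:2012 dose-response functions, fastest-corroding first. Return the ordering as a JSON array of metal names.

copper: temperature factor f = -0.080·(0.1) = -0.0080
  sulphur-dioxide contribution → 1.428 μm/a
  chloride contribution → 0.6571 μm/a
  total first-year rate 2.085 μm/a
  mass loss = 2.085 μm/a × 8.96 g/cm³ = 18.68 g·m⁻²·a⁻¹
zinc: temperature factor f = -0.071·(0.1) = -0.0071
  sulphur-dioxide contribution → 1.93 μm/a
  chloride contribution → 0.3353 μm/a
  total first-year rate 2.266 μm/a
  mass loss = 2.266 μm/a × 7.14 g/cm³ = 16.18 g·m⁻²·a⁻¹
carbon steel: T>10 °C ⇒ hinge -0.054·(10.1−10) = -0.0054
  sulphur-dioxide contribution → 38.12 μm/a
  chloride contribution → 11.2 μm/a
  total first-year rate 49.32 μm/a
  mass loss = 49.32 μm/a × 7.85 g/cm³ = 387.2 g·m⁻²·a⁻¹
Ordering by g·m⁻²·a⁻¹: carbon steel (387) > copper (18.7) > zinc (16.2)

["carbon steel", "copper", "zinc"]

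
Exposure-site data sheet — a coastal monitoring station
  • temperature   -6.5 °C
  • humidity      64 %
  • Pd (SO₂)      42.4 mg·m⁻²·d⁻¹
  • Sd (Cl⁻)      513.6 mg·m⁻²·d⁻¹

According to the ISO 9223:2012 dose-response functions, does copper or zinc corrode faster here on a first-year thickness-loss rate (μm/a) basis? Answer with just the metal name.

copper: f(T) = +0.126·(T−10) [T≤10 °C] = -2.0790
  Pd branch = 0.0053·Pd^0.26·e^(0.059·RH+f) = 0.07663 μm/a
  Cl⁻ term: 0.01025·513.6^0.27·exp(0.036·64+0.049·-6.5) = 0.4026
  sum: 0.07663 + 0.4026 → r_corr = 0.4792 μm/a
zinc: f(T) = +0.038·(T−10) [T≤10 °C] = -0.6270
  SO₂ term: 0.0129·42.4^0.44·exp(0.046·64-0.6270) = 0.6806
  Cl⁻ term: 0.0175·513.6^0.57·exp(0.008·64+0.085·-6.5) = 0.5895
  r_corr = 0.6806 + 0.5895 = 1.27 μm/a
Ordering by μm/a: zinc (1.27) > copper (0.479)

zinc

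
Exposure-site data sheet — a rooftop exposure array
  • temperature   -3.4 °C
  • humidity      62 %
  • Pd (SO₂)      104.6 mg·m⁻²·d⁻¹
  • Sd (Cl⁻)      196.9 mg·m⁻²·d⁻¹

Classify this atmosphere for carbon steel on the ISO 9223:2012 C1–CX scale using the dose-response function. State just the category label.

C3

carbon steel: T≤10 °C ⇒ hinge +0.150·(-3.4−10) = -2.0100
  sulphur-dioxide contribution → 9.199 μm/a
  chloride contribution → 18.22 μm/a
  ⇒ r_corr(carbon steel) = 27.42 μm/a
27.4 μm/a falls in (25, 50] for carbon steel → category C3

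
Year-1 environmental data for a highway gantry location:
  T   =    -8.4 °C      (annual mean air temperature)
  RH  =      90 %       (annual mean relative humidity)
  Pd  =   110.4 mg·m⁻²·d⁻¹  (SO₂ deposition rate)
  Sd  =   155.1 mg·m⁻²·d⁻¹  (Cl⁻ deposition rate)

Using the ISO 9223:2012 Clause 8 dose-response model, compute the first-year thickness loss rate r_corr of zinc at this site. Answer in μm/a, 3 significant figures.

r_corr = 3.50 μm/a

zinc: T≤10 °C ⇒ hinge +0.038·(-8.4−10) = -0.6992
  SO₂ term: 0.0129·110.4^0.44·exp(0.046·90-0.6992) = 3.19
  Cl⁻ term: 0.0175·155.1^0.57·exp(0.008·90+0.085·-8.4) = 0.3121
  r_corr = 3.19 + 0.3121 = 3.502 μm/a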